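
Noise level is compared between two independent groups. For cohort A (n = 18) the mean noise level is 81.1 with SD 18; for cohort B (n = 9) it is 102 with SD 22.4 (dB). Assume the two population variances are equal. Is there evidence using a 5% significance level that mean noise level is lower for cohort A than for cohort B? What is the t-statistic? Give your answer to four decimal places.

-2.6232

Let group 1 = cohort A, group 2 = cohort B. H0: μ_1 = μ_2; H1: μ_1 < μ_2 (two-sample pooled-variance t-test, left-tailed).
s_p² = [(18−1)·18² + (9−1)·22.4²]/(18+9−2) = 380.883
t = (81.1 − 102)/√[380.883·(1/18 + 1/9)] = -2.6232
df = n₁ + n₂ − 2 = 25
p-value = P(T ≤ -2.6232) ≈ 0.007
Since p ≈ 0.007 < α = 0.05, reject H0; the data support H1.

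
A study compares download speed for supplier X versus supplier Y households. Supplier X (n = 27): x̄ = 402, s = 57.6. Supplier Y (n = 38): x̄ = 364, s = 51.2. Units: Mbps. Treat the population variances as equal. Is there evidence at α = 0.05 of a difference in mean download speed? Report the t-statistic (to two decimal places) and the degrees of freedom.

t = 2.80, df = 63

Let group 1 = supplier X, group 2 = supplier Y. H0: μ_1 = μ_2; H1: μ_1 ≠ μ_2 (two-sample pooled-variance t-test, two-sided).
s_p² = [(27−1)·57.6² + (38−1)·51.2²]/(27+38−2) = 2908.81
t = (402 − 364)/√[2908.81·(1/27 + 1/38)] = 2.80
df = n₁ + n₂ − 2 = 63
Two-sided p-value ≈ 0.007
Since p ≈ 0.007 < α = 0.05, reject H0; the data support H1.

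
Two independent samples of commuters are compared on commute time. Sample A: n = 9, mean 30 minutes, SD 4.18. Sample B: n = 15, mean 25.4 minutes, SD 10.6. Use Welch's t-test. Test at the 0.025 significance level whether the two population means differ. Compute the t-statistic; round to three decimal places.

1.498

Let group 1 = sample A, group 2 = sample B. H0: μ_1 = μ_2; H1: μ_1 ≠ μ_2 (Welch's two-sample t-test, two-sided).
t = (x̄_1 − x̄_2)/√(s_1²/n_1 + s_2²/n_2) = (30 − 25.4)/√(4.18²/9 + 10.6²/15) = 1.498
Welch–Satterthwaite df ≈ 19.86
Two-sided p-value ≈ 0.1499
Since p ≈ 0.1499 > α = 0.025, fail to reject H0; the evidence is not statistically significant.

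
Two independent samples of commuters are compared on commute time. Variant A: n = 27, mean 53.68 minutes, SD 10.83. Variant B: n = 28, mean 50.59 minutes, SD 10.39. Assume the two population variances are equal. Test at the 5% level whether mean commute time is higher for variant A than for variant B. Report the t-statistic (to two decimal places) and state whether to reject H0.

Let group 1 = variant A, group 2 = variant B. H0: μ_1 = μ_2; H1: μ_1 > μ_2 (two-sample pooled-variance t-test, right-tailed).
s_p² = [(27−1)·10.83² + (28−1)·10.39²]/(27+28−2) = 112.532
t = (53.68 − 50.59)/√[112.532·(1/27 + 1/28)] = 1.08
df = n₁ + n₂ − 2 = 53
p-value = P(T ≥ 1.08) ≈ 0.1425
Since p ≈ 0.1425 > α = 0.05, fail to reject H0; the evidence is not statistically significant.

t = 1.08; fail to reject H0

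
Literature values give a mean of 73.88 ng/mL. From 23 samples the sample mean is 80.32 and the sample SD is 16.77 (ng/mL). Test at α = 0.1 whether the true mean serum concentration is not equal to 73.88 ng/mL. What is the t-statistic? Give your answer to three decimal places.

H0: μ = 73.88; H1: μ ≠ 73.88 (one-sample t-test, two-sided).
t = (x̄ − μ₀)/(s/√n) = (80.32 − 73.88)/(16.77/√23) = 1.842
df = n − 1 = 22
Two-sided p-value ≈ 0.0790
Since p ≈ 0.0790 < α = 0.1, reject H0; the data support H1.

1.842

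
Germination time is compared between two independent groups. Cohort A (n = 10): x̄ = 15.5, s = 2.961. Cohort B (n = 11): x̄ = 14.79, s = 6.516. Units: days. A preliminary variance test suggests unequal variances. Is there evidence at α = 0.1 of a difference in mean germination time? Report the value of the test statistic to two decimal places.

Let group 1 = cohort A, group 2 = cohort B. H0: μ_1 = μ_2; H1: μ_1 ≠ μ_2 (Welch's two-sample t-test, two-sided).
t = (x̄_1 − x̄_2)/√(s_1²/n_1 + s_2²/n_2) = (15.5 − 14.79)/√(2.961²/10 + 6.516²/11) = 0.33
Welch–Satterthwaite df ≈ 14.24
Two-sided p-value ≈ 0.7490
Since p ≈ 0.7490 > α = 0.1, fail to reject H0; the evidence is not statistically significant.

0.33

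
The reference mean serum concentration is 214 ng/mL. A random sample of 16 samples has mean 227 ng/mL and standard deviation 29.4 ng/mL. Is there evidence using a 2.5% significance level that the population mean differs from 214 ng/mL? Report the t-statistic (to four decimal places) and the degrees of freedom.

t = 1.7687, df = 15

H0: μ = 214; H1: μ ≠ 214 (one-sample t-test, two-sided).
t = (x̄ − μ₀)/(s/√n) = (227 − 214)/(29.4/√16) = 1.7687
df = n − 1 = 15
Two-sided p-value ≈ 0.097
Since p ≈ 0.097 > α = 0.025, fail to reject H0; the evidence is not statistically significant.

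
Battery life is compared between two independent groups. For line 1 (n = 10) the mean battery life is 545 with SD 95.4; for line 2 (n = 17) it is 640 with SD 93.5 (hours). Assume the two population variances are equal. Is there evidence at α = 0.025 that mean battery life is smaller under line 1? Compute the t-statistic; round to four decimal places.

-2.5309

Let group 1 = line 1, group 2 = line 2. H0: μ_1 = μ_2; H1: μ_1 < μ_2 (two-sample pooled-variance t-test, left-tailed).
s_p² = [(10−1)·95.4² + (17−1)·93.5²]/(10+17−2) = 8871.46
t = (545 − 640)/√[8871.46·(1/10 + 1/17)] = -2.5309
df = n₁ + n₂ − 2 = 25
p-value = P(T ≤ -2.5309) ≈ 0.009
Since p ≈ 0.009 < α = 0.025, reject H0; the data support H1.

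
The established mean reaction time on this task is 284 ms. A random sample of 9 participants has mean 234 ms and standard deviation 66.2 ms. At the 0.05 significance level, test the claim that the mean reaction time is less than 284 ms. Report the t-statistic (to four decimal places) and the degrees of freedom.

t = -2.2659, df = 8

H0: μ = 284; H1: μ < 284 (one-sample t-test, left-tailed).
t = (x̄ − μ₀)/(s/√n) = (234 − 284)/(66.2/√9) = -2.2659
df = n − 1 = 8
p-value = P(T ≤ -2.2659) ≈ 0.0266
Since p ≈ 0.0266 < α = 0.05, reject H0; the data support H1.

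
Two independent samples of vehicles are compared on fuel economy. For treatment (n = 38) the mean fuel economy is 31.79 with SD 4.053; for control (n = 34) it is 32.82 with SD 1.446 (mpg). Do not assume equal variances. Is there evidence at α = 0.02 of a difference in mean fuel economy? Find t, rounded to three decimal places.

-1.466

Let group 1 = treatment, group 2 = control. H0: μ_1 = μ_2; H1: μ_1 ≠ μ_2 (Welch's two-sample t-test, two-sided).
t = (x̄_1 − x̄_2)/√(s_1²/n_1 + s_2²/n_2) = (31.79 − 32.82)/√(4.053²/38 + 1.446²/34) = -1.466
Welch–Satterthwaite df ≈ 47.21
Two-sided p-value ≈ 0.149
Since p ≈ 0.149 > α = 0.02, fail to reject H0; the evidence is not statistically significant.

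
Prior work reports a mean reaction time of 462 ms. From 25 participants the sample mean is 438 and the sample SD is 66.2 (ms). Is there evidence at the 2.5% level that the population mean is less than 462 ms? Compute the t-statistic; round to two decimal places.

H0: μ = 462; H1: μ < 462 (one-sample t-test, left-tailed).
t = (x̄ − μ₀)/(s/√n) = (438 − 462)/(66.2/√25) = -1.81
df = n − 1 = 24
p-value = P(T ≤ -1.81) ≈ 0.0412
Since p ≈ 0.0412 > α = 0.025, fail to reject H0; the evidence is not statistically significant.

-1.81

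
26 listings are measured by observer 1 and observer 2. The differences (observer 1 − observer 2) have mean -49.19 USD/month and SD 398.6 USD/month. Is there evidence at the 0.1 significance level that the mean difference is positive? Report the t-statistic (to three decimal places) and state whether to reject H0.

H0: μ_d = 0; H1: μ_d > 0 (paired t-test on the differences, right-tailed).
t = d̄/(s_d/√n) = -49.19/(398.6/√26) = -0.629
df = n − 1 = 25
p-value = P(T ≥ -0.629) ≈ 0.7326
Since p ≈ 0.7326 > α = 0.1, fail to reject H0; the data do not provide sufficient evidence against H0.

t = -0.629; fail to reject H0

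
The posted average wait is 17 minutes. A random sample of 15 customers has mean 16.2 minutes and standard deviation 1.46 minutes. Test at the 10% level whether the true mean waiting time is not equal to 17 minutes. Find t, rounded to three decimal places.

H0: μ = 17; H1: μ ≠ 17 (one-sample t-test, two-sided).
t = (x̄ − μ₀)/(s/√n) = (16.2 − 17)/(1.46/√15) = -2.122
df = n − 1 = 14
Two-sided p-value ≈ 0.0521
Since p ≈ 0.0521 < α = 0.1, reject H0; the data support H1.

-2.122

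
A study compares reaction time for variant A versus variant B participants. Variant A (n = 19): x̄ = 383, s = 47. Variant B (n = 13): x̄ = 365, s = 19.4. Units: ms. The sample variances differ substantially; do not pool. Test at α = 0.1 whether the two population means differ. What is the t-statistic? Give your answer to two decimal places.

1.49

Let group 1 = variant A, group 2 = variant B. H0: μ_1 = μ_2; H1: μ_1 ≠ μ_2 (Welch's two-sample t-test, two-sided).
t = (x̄_1 − x̄_2)/√(s_1²/n_1 + s_2²/n_2) = (383 − 365)/√(47²/19 + 19.4²/13) = 1.49
Welch–Satterthwaite df ≈ 25.69
Two-sided p-value ≈ 0.1474
Since p ≈ 0.1474 > α = 0.1, fail to reject H0; the data do not provide sufficient evidence against H0.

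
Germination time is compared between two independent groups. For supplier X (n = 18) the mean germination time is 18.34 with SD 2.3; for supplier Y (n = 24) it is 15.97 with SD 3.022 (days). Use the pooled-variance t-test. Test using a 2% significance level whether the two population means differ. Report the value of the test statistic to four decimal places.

Let group 1 = supplier X, group 2 = supplier Y. H0: μ_1 = μ_2; H1: μ_1 ≠ μ_2 (two-sample pooled-variance t-test, two-sided).
s_p² = [(18−1)·2.3² + (24−1)·3.022²]/(18+24−2) = 7.49943
t = (18.34 − 15.97)/√[7.49943·(1/18 + 1/24)] = 2.7756
df = n₁ + n₂ − 2 = 40
Two-sided p-value ≈ 0.0083
Since p ≈ 0.0083 < α = 0.02, reject H0; the data support H1.

2.7756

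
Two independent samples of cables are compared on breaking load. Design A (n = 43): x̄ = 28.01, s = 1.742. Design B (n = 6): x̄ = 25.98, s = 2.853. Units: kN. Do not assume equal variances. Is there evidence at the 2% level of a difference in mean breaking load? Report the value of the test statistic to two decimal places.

Let group 1 = design A, group 2 = design B. H0: μ_1 = μ_2; H1: μ_1 ≠ μ_2 (Welch's two-sample t-test, two-sided).
t = (x̄_1 − x̄_2)/√(s_1²/n_1 + s_2²/n_2) = (28.01 − 25.98)/√(1.742²/43 + 2.853²/6) = 1.70
Welch–Satterthwaite df ≈ 5.53
Two-sided p-value ≈ 0.1444
Since p ≈ 0.1444 > α = 0.02, fail to reject H0; the evidence is not statistically significant.

1.70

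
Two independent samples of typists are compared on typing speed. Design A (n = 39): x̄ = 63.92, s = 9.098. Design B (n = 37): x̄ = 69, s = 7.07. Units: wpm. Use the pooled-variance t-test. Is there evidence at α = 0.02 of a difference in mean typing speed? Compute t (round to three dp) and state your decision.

Let group 1 = design A, group 2 = design B. H0: μ_1 = μ_2; H1: μ_1 ≠ μ_2 (two-sample pooled-variance t-test, two-sided).
s_p² = [(39−1)·9.098² + (37−1)·7.07²]/(39+37−2) = 66.8223
t = (63.92 − 69)/√[66.8223·(1/39 + 1/37)] = -2.708
df = n₁ + n₂ − 2 = 74
Two-sided p-value ≈ 0.0084
Since p ≈ 0.0084 < α = 0.02, reject H0; the evidence is statistically significant.

t = -2.708; reject H0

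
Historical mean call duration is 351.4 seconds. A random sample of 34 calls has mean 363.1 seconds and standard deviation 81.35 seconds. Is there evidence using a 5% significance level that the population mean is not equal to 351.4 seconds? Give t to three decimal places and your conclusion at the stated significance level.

t = 0.839; fail to reject H0

H0: μ = 351.4; H1: μ ≠ 351.4 (one-sample t-test, two-sided).
t = (x̄ − μ₀)/(s/√n) = (363.1 − 351.4)/(81.35/√34) = 0.839
df = n − 1 = 33
Two-sided p-value ≈ 0.4077
Since p ≈ 0.4077 > α = 0.05, fail to reject H0; the data do not provide sufficient evidence against H0.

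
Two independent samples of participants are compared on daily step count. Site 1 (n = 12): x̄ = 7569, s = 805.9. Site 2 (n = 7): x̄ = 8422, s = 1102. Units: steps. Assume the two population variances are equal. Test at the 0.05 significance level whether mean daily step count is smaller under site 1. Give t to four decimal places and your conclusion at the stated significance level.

Let group 1 = site 1, group 2 = site 2. H0: μ_1 = μ_2; H1: μ_1 < μ_2 (two-sample pooled-variance t-test, left-tailed).
s_p² = [(12−1)·805.9² + (7−1)·1102²]/(12+7−2) = 848862
t = (7569 − 8422)/√[848862·(1/12 + 1/7)] = -1.9467
df = n₁ + n₂ − 2 = 17
p-value = P(T ≤ -1.9467) ≈ 0.034
Since p ≈ 0.034 < α = 0.05, reject H0; the data support H1.

t = -1.9467; reject H0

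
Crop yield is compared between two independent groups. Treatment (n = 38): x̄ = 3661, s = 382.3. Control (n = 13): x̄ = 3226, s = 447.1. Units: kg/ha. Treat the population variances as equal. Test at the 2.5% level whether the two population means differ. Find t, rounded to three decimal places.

3.392

Let group 1 = treatment, group 2 = control. H0: μ_1 = μ_2; H1: μ_1 ≠ μ_2 (two-sample pooled-variance t-test, two-sided).
s_p² = [(38−1)·382.3² + (13−1)·447.1²]/(38+13−2) = 159315
t = (3661 − 3226)/√[159315·(1/38 + 1/13)] = 3.392
df = n₁ + n₂ − 2 = 49
Two-sided p-value ≈ 0.0014
Since p ≈ 0.0014 < α = 0.025, reject H0; the data support H1.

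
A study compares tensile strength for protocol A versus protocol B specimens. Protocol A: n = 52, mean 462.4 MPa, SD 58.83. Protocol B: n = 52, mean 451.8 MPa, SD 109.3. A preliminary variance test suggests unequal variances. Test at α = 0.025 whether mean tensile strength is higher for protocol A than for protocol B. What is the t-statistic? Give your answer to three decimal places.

0.616

Let group 1 = protocol A, group 2 = protocol B. H0: μ_1 = μ_2; H1: μ_1 > μ_2 (Welch's two-sample t-test, right-tailed).
t = (x̄_1 − x̄_2)/√(s_1²/n_1 + s_2²/n_2) = (462.4 − 451.8)/√(58.83²/52 + 109.3²/52) = 0.616
Welch–Satterthwaite df ≈ 78.26
p-value = P(T ≥ 0.616) ≈ 0.270
Since p ≈ 0.270 > α = 0.025, fail to reject H0; the evidence is not statistically significant.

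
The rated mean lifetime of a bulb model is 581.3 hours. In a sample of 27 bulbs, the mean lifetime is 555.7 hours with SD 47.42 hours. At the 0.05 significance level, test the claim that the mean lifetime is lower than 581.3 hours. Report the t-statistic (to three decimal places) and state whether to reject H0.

H0: μ = 581.3; H1: μ < 581.3 (one-sample t-test, left-tailed).
t = (x̄ − μ₀)/(s/√n) = (555.7 − 581.3)/(47.42/√27) = -2.805
df = n − 1 = 26
p-value = P(T ≤ -2.805) ≈ 0.0047
Since p ≈ 0.0047 < α = 0.05, reject H0; the evidence is statistically significant.

t = -2.805; reject H0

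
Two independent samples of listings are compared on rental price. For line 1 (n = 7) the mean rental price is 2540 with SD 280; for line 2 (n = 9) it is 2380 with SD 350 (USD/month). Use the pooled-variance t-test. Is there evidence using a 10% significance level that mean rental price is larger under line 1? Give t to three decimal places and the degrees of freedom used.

t = 0.986, df = 14

Let group 1 = line 1, group 2 = line 2. H0: μ_1 = μ_2; H1: μ_1 > μ_2 (two-sample pooled-variance t-test, right-tailed).
s_p² = [(7−1)·280² + (9−1)·350²]/(7+9−2) = 103600
t = (2540 − 2380)/√[103600·(1/7 + 1/9)] = 0.986
df = n₁ + n₂ − 2 = 14
p-value = P(T ≥ 0.986) ≈ 0.1703
Since p ≈ 0.1703 > α = 0.1, fail to reject H0; the evidence is not statistically significant.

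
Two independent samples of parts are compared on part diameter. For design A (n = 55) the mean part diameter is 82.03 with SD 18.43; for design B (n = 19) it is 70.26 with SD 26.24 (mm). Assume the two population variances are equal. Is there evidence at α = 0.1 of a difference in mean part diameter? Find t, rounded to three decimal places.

Let group 1 = design A, group 2 = design B. H0: μ_1 = μ_2; H1: μ_1 ≠ μ_2 (two-sample pooled-variance t-test, two-sided).
s_p² = [(55−1)·18.43² + (19−1)·26.24²]/(55+19−2) = 426.883
t = (82.03 − 70.26)/√[426.883·(1/55 + 1/19)] = 2.141
df = n₁ + n₂ − 2 = 72
Two-sided p-value ≈ 0.0357
Since p ≈ 0.0357 < α = 0.1, reject H0; the evidence is statistically significant.

2.141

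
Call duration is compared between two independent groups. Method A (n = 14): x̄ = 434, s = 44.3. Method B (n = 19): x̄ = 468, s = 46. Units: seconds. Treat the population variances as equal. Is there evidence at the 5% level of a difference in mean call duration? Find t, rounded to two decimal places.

-2.13

Let group 1 = method A, group 2 = method B. H0: μ_1 = μ_2; H1: μ_1 ≠ μ_2 (two-sample pooled-variance t-test, two-sided).
s_p² = [(14−1)·44.3² + (19−1)·46²]/(14+19−2) = 2051.62
t = (434 − 468)/√[2051.62·(1/14 + 1/19)] = -2.13
df = n₁ + n₂ − 2 = 31
Two-sided p-value ≈ 0.0411
Since p ≈ 0.0411 < α = 0.05, reject H0; the data support H1.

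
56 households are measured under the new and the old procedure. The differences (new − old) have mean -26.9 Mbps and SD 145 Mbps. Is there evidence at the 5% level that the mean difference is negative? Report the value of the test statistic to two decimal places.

H0: μ_d = 0; H1: μ_d < 0 (paired t-test on the differences, left-tailed).
t = d̄/(s_d/√n) = -26.9/(145/√56) = -1.39
df = n − 1 = 55
p-value = P(T ≤ -1.39) ≈ 0.0853
Since p ≈ 0.0853 > α = 0.05, fail to reject H0; the evidence is not statistically significant.

-1.39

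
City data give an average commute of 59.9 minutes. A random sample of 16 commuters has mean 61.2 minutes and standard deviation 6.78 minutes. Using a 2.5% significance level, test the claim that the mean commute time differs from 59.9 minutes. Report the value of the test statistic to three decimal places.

H0: μ = 59.9; H1: μ ≠ 59.9 (one-sample t-test, two-sided).
t = (x̄ − μ₀)/(s/√n) = (61.2 − 59.9)/(6.78/√16) = 0.767
df = n − 1 = 15
Two-sided p-value ≈ 0.455
Since p ≈ 0.455 > α = 0.025, fail to reject H0; the data do not provide sufficient evidence against H0.

0.767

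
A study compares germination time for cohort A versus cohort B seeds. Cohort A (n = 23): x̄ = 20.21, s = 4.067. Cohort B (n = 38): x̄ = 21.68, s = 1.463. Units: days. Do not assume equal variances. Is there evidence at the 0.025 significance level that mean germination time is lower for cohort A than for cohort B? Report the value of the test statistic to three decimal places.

Let group 1 = cohort A, group 2 = cohort B. H0: μ_1 = μ_2; H1: μ_1 < μ_2 (Welch's two-sample t-test, left-tailed).
t = (x̄_1 − x̄_2)/√(s_1²/n_1 + s_2²/n_2) = (20.21 − 21.68)/√(4.067²/23 + 1.463²/38) = -1.669
Welch–Satterthwaite df ≈ 25.49
p-value = P(T ≤ -1.669) ≈ 0.0536
Since p ≈ 0.0536 > α = 0.025, fail to reject H0; the evidence is not statistically significant.

-1.669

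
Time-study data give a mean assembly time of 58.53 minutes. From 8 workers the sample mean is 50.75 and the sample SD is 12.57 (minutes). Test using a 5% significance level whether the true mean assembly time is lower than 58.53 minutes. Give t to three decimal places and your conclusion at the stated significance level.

H0: μ = 58.53; H1: μ < 58.53 (one-sample t-test, left-tailed).
t = (x̄ − μ₀)/(s/√n) = (50.75 − 58.53)/(12.57/√8) = -1.751
df = n − 1 = 7
p-value = P(T ≤ -1.751) ≈ 0.0617
Since p ≈ 0.0617 > α = 0.05, fail to reject H0; the evidence is not statistically significant.

t = -1.751; fail to reject H0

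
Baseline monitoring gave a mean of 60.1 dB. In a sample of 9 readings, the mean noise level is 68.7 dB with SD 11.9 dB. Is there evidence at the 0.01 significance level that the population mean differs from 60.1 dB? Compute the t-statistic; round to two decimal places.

2.17

H0: μ = 60.1; H1: μ ≠ 60.1 (one-sample t-test, two-sided).
t = (x̄ − μ₀)/(s/√n) = (68.7 − 60.1)/(11.9/√9) = 2.17
df = n − 1 = 8
Two-sided p-value ≈ 0.0620
Since p ≈ 0.0620 > α = 0.01, fail to reject H0; the data do not provide sufficient evidence against H0.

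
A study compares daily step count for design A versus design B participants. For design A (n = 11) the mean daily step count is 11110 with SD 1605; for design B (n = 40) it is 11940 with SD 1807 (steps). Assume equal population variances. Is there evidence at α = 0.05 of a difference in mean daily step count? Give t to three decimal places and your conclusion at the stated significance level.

t = -1.379; fail to reject H0

Let group 1 = design A, group 2 = design B. H0: μ_1 = μ_2; H1: μ_1 ≠ μ_2 (two-sample pooled-variance t-test, two-sided).
s_p² = [(11−1)·1605² + (40−1)·1807²]/(11+40−2) = 3124590
t = (11110 − 11940)/√[3124590·(1/11 + 1/40)] = -1.379
df = n₁ + n₂ − 2 = 49
Two-sided p-value ≈ 0.1741
Since p ≈ 0.1741 > α = 0.05, fail to reject H0; the evidence is not statistically significant.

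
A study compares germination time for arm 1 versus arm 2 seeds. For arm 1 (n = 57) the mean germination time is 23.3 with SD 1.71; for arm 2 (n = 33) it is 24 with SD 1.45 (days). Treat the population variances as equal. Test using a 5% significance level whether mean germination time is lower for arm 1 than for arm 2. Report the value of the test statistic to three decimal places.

Let group 1 = arm 1, group 2 = arm 2. H0: μ_1 = μ_2; H1: μ_1 < μ_2 (two-sample pooled-variance t-test, left-tailed).
s_p² = [(57−1)·1.71² + (33−1)·1.45²]/(57+33−2) = 2.62534
t = (23.3 − 24)/√[2.62534·(1/57 + 1/33)] = -1.975
df = n₁ + n₂ − 2 = 88
p-value = P(T ≤ -1.975) ≈ 0.0257
Since p ≈ 0.0257 < α = 0.05, reject H0; the data support H1.

-1.975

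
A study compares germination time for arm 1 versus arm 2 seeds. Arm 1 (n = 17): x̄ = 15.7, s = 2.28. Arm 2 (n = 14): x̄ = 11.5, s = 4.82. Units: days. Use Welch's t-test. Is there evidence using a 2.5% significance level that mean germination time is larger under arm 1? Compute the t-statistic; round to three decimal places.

2.996

Let group 1 = arm 1, group 2 = arm 2. H0: μ_1 = μ_2; H1: μ_1 > μ_2 (Welch's two-sample t-test, right-tailed).
t = (x̄_1 − x̄_2)/√(s_1²/n_1 + s_2²/n_2) = (15.7 − 11.5)/√(2.28²/17 + 4.82²/14) = 2.996
Welch–Satterthwaite df ≈ 17.74
p-value = P(T ≥ 2.996) ≈ 0.004
Since p ≈ 0.004 < α = 0.025, reject H0; the data support H1.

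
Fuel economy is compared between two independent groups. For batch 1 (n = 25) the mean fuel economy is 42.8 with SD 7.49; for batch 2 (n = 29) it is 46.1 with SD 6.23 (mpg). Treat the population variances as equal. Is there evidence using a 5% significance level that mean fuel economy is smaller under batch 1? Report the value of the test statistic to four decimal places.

-1.7677

Let group 1 = batch 1, group 2 = batch 2. H0: μ_1 = μ_2; H1: μ_1 < μ_2 (two-sample pooled-variance t-test, left-tailed).
s_p² = [(25−1)·7.49² + (29−1)·6.23²]/(25+29−2) = 46.7916
t = (42.8 − 46.1)/√[46.7916·(1/25 + 1/29)] = -1.7677
df = n₁ + n₂ − 2 = 52
p-value = P(T ≤ -1.7677) ≈ 0.0415
Since p ≈ 0.0415 < α = 0.05, reject H0; the evidence is statistically significant.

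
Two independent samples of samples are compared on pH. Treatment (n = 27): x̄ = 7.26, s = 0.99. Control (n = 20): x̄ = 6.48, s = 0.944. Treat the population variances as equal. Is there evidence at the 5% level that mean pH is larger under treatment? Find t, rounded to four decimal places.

Let group 1 = treatment, group 2 = control. H0: μ_1 = μ_2; H1: μ_1 > μ_2 (two-sample pooled-variance t-test, right-tailed).
s_p² = [(27−1)·0.99² + (20−1)·0.944²]/(27+20−2) = 0.942537
t = (7.26 − 6.48)/√[0.942537·(1/27 + 1/20)] = 2.7233
df = n₁ + n₂ − 2 = 45
p-value = P(T ≥ 2.7233) ≈ 0.005
Since p ≈ 0.005 < α = 0.05, reject H0; the data support H1.

2.7233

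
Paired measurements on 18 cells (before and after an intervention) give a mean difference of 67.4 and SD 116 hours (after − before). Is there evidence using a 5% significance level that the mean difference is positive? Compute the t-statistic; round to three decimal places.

2.465

H0: μ_d = 0; H1: μ_d > 0 (paired t-test on the differences, right-tailed).
t = d̄/(s_d/√n) = 67.4/(116/√18) = 2.465
df = n − 1 = 17
p-value = P(T ≥ 2.465) ≈ 0.0123
Since p ≈ 0.0123 < α = 0.05, reject H0; the data support H1.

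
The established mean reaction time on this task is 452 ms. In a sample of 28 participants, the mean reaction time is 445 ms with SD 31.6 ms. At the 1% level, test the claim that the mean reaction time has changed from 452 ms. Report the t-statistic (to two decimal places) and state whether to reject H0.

t = -1.17; fail to reject H0

H0: μ = 452; H1: μ ≠ 452 (one-sample t-test, two-sided).
t = (x̄ − μ₀)/(s/√n) = (445 − 452)/(31.6/√28) = -1.17
df = n − 1 = 27
Two-sided p-value ≈ 0.251
Since p ≈ 0.251 > α = 0.01, fail to reject H0; the evidence is not statistically significant.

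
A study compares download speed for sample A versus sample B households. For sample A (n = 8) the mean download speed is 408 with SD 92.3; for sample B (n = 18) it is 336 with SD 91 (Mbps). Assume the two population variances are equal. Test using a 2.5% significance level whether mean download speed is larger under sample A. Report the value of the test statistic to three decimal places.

Let group 1 = sample A, group 2 = sample B. H0: μ_1 = μ_2; H1: μ_1 > μ_2 (two-sample pooled-variance t-test, right-tailed).
s_p² = [(8−1)·92.3² + (18−1)·91²]/(8+18−2) = 8350.5
t = (408 − 336)/√[8350.5·(1/8 + 1/18)] = 1.854
df = n₁ + n₂ − 2 = 24
p-value = P(T ≥ 1.854) ≈ 0.0380
Since p ≈ 0.0380 > α = 0.025, fail to reject H0; the evidence is not statistically significant.

1.854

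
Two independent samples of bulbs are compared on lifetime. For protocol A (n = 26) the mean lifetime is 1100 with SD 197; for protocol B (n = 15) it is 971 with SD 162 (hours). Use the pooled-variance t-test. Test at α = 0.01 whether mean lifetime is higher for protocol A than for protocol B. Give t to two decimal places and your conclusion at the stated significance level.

t = 2.15; fail to reject H0

Let group 1 = protocol A, group 2 = protocol B. H0: μ_1 = μ_2; H1: μ_1 > μ_2 (two-sample pooled-variance t-test, right-tailed).
s_p² = [(26−1)·197² + (15−1)·162²]/(26+15−2) = 34298.5
t = (1100 − 971)/√[34298.5·(1/26 + 1/15)] = 2.15
df = n₁ + n₂ − 2 = 39
p-value = P(T ≥ 2.15) ≈ 0.019
Since p ≈ 0.019 > α = 0.01, fail to reject H0; the data do not provide sufficient evidence against H0.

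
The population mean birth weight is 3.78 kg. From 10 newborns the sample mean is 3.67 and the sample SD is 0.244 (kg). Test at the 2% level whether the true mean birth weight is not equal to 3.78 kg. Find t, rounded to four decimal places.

-1.4256

H0: μ = 3.78; H1: μ ≠ 3.78 (one-sample t-test, two-sided).
t = (x̄ − μ₀)/(s/√n) = (3.67 − 3.78)/(0.244/√10) = -1.4256
df = n − 1 = 9
Two-sided p-value ≈ 0.188
Since p ≈ 0.188 > α = 0.02, fail to reject H0; the data do not provide sufficient evidence against H0.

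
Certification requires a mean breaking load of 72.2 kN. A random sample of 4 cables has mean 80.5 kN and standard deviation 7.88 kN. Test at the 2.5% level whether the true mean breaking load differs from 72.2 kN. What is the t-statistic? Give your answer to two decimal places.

2.11

H0: μ = 72.2; H1: μ ≠ 72.2 (one-sample t-test, two-sided).
t = (x̄ − μ₀)/(s/√n) = (80.5 − 72.2)/(7.88/√4) = 2.11
df = n − 1 = 3
Two-sided p-value ≈ 0.126
Since p ≈ 0.126 > α = 0.025, fail to reject H0; the data do not provide sufficient evidence against H0.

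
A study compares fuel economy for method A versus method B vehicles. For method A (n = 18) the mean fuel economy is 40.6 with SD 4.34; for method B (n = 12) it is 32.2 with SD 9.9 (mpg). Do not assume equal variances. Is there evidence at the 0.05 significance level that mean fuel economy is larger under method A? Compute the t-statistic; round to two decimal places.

Let group 1 = method A, group 2 = method B. H0: μ_1 = μ_2; H1: μ_1 > μ_2 (Welch's two-sample t-test, right-tailed).
t = (x̄_1 − x̄_2)/√(s_1²/n_1 + s_2²/n_2) = (40.6 − 32.2)/√(4.34²/18 + 9.9²/12) = 2.77
Welch–Satterthwaite df ≈ 13.85
p-value = P(T ≥ 2.77) ≈ 0.0076
Since p ≈ 0.0076 < α = 0.05, reject H0; the data support H1.

2.77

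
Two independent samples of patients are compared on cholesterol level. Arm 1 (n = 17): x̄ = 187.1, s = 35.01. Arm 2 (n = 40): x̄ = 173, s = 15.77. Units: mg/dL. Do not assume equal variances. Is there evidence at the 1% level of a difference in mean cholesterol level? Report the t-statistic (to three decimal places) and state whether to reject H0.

t = 1.593; fail to reject H0

Let group 1 = arm 1, group 2 = arm 2. H0: μ_1 = μ_2; H1: μ_1 ≠ μ_2 (Welch's two-sample t-test, two-sided).
t = (x̄_1 − x̄_2)/√(s_1²/n_1 + s_2²/n_2) = (187.1 − 173)/√(35.01²/17 + 15.77²/40) = 1.593
Welch–Satterthwaite df ≈ 18.82
Two-sided p-value ≈ 0.128
Since p ≈ 0.128 > α = 0.01, fail to reject H0; the evidence is not statistically significant.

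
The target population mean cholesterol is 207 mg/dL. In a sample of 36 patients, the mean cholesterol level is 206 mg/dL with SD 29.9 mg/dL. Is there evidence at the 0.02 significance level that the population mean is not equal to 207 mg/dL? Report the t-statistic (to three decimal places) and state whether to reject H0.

t = -0.201; fail to reject H0

H0: μ = 207; H1: μ ≠ 207 (one-sample t-test, two-sided).
t = (x̄ − μ₀)/(s/√n) = (206 − 207)/(29.9/√36) = -0.201
df = n − 1 = 35
Two-sided p-value ≈ 0.8421
Since p ≈ 0.8421 > α = 0.02, fail to reject H0; the evidence is not statistically significant.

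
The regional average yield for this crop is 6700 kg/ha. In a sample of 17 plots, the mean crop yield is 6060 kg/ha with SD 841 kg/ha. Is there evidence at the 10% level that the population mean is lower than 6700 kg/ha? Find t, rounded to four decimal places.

-3.1377

H0: μ = 6700; H1: μ < 6700 (one-sample t-test, left-tailed).
t = (x̄ − μ₀)/(s/√n) = (6060 − 6700)/(841/√17) = -3.1377
df = n − 1 = 16
p-value = P(T ≤ -3.1377) ≈ 0.003
Since p ≈ 0.003 < α = 0.1, reject H0; the data support H1.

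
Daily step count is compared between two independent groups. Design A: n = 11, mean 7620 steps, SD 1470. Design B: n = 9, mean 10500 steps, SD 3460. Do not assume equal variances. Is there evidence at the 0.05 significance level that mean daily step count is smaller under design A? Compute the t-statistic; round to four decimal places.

Let group 1 = design A, group 2 = design B. H0: μ_1 = μ_2; H1: μ_1 < μ_2 (Welch's two-sample t-test, left-tailed).
t = (x̄_1 − x̄_2)/√(s_1²/n_1 + s_2²/n_2) = (7620 − 10500)/√(1470²/11 + 3460²/9) = -2.3309
Welch–Satterthwaite df ≈ 10.36
p-value = P(T ≤ -2.3309) ≈ 0.021
Since p ≈ 0.021 < α = 0.05, reject H0; the evidence is statistically significant.

-2.3309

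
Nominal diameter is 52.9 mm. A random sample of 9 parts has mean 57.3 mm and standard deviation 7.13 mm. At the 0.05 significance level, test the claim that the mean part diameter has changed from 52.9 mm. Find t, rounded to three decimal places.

H0: μ = 52.9; H1: μ ≠ 52.9 (one-sample t-test, two-sided).
t = (x̄ − μ₀)/(s/√n) = (57.3 − 52.9)/(7.13/√9) = 1.851
df = n − 1 = 8
Two-sided p-value ≈ 0.1013
Since p ≈ 0.1013 > α = 0.05, fail to reject H0; the data do not provide sufficient evidence against H0.

1.851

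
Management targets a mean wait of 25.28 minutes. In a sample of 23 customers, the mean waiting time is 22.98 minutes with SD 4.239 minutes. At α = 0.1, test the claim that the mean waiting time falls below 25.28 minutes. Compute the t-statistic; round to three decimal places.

-2.602

H0: μ = 25.28; H1: μ < 25.28 (one-sample t-test, left-tailed).
t = (x̄ − μ₀)/(s/√n) = (22.98 − 25.28)/(4.239/√23) = -2.602
df = n − 1 = 22
p-value = P(T ≤ -2.602) ≈ 0.008
Since p ≈ 0.008 < α = 0.1, reject H0; the data support H1.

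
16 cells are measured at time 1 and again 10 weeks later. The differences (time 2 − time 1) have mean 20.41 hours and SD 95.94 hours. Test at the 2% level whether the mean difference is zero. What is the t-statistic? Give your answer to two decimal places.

H0: μ_d = 0; H1: μ_d ≠ 0 (paired t-test on the differences, two-sided).
t = d̄/(s_d/√n) = 20.41/(95.94/√16) = 0.85
df = n − 1 = 15
Two-sided p-value ≈ 0.4082
Since p ≈ 0.4082 > α = 0.02, fail to reject H0; the evidence is not statistically significant.

0.85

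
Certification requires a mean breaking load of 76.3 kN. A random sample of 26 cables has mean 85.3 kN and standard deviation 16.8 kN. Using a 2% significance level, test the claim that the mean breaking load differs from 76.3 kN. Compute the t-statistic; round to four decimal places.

2.7316

H0: μ = 76.3; H1: μ ≠ 76.3 (one-sample t-test, two-sided).
t = (x̄ − μ₀)/(s/√n) = (85.3 − 76.3)/(16.8/√26) = 2.7316
df = n − 1 = 25
Two-sided p-value ≈ 0.011
Since p ≈ 0.011 < α = 0.02, reject H0; the evidence is statistically significant.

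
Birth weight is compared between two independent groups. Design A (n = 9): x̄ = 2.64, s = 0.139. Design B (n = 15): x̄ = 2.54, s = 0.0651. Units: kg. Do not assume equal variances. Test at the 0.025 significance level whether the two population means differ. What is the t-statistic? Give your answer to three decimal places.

2.029

Let group 1 = design A, group 2 = design B. H0: μ_1 = μ_2; H1: μ_1 ≠ μ_2 (Welch's two-sample t-test, two-sided).
t = (x̄_1 − x̄_2)/√(s_1²/n_1 + s_2²/n_2) = (2.64 − 2.54)/√(0.139²/9 + 0.0651²/15) = 2.029
Welch–Satterthwaite df ≈ 10.14
Two-sided p-value ≈ 0.070
Since p ≈ 0.070 > α = 0.025, fail to reject H0; the evidence is not statistically significant.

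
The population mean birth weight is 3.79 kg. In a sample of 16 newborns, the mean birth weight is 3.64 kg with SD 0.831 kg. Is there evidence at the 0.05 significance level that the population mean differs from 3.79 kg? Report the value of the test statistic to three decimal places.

-0.722

H0: μ = 3.79; H1: μ ≠ 3.79 (one-sample t-test, two-sided).
t = (x̄ − μ₀)/(s/√n) = (3.64 − 3.79)/(0.831/√16) = -0.722
df = n − 1 = 15
Two-sided p-value ≈ 0.481
Since p ≈ 0.481 > α = 0.05, fail to reject H0; the evidence is not statistically significant.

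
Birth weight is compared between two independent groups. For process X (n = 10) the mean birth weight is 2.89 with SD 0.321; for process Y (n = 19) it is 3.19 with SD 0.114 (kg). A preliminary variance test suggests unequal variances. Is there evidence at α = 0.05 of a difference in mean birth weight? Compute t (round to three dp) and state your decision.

t = -2.862; reject H0

Let group 1 = process X, group 2 = process Y. H0: μ_1 = μ_2; H1: μ_1 ≠ μ_2 (Welch's two-sample t-test, two-sided).
t = (x̄_1 − x̄_2)/√(s_1²/n_1 + s_2²/n_2) = (2.89 − 3.19)/√(0.321²/10 + 0.114²/19) = -2.862
Welch–Satterthwaite df ≈ 10.21
Two-sided p-value ≈ 0.0166
Since p ≈ 0.0166 < α = 0.05, reject H0; the data support H1.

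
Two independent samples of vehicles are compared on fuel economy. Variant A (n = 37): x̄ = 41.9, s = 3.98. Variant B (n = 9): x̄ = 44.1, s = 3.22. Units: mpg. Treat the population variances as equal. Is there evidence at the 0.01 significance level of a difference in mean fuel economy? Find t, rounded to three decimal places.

Let group 1 = variant A, group 2 = variant B. H0: μ_1 = μ_2; H1: μ_1 ≠ μ_2 (two-sample pooled-variance t-test, two-sided).
s_p² = [(37−1)·3.98² + (9−1)·3.22²]/(37+9−2) = 14.8455
t = (41.9 − 44.1)/√[14.8455·(1/37 + 1/9)] = -1.536
df = n₁ + n₂ − 2 = 44
Two-sided p-value ≈ 0.132
Since p ≈ 0.132 > α = 0.01, fail to reject H0; the data do not provide sufficient evidence against H0.

-1.536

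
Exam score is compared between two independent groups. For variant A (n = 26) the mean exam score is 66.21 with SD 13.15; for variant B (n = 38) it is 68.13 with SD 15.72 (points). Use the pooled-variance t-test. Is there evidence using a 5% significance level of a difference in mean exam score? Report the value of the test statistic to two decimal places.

-0.51

Let group 1 = variant A, group 2 = variant B. H0: μ_1 = μ_2; H1: μ_1 ≠ μ_2 (two-sample pooled-variance t-test, two-sided).
s_p² = [(26−1)·13.15² + (38−1)·15.72²]/(26+38−2) = 217.201
t = (66.21 − 68.13)/√[217.201·(1/26 + 1/38)] = -0.51
df = n₁ + n₂ − 2 = 62
Two-sided p-value ≈ 0.611
Since p ≈ 0.611 > α = 0.05, fail to reject H0; the evidence is not statistically significant.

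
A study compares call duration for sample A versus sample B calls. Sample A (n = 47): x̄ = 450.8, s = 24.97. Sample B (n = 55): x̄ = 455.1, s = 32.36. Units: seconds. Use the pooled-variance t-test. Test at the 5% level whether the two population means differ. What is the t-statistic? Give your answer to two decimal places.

Let group 1 = sample A, group 2 = sample B. H0: μ_1 = μ_2; H1: μ_1 ≠ μ_2 (two-sample pooled-variance t-test, two-sided).
s_p² = [(47−1)·24.97² + (55−1)·32.36²]/(47+55−2) = 852.282
t = (450.8 − 455.1)/√[852.282·(1/47 + 1/55)] = -0.74
df = n₁ + n₂ − 2 = 100
Two-sided p-value ≈ 0.4601
Since p ≈ 0.4601 > α = 0.05, fail to reject H0; the data do not provide sufficient evidence against H0.

-0.74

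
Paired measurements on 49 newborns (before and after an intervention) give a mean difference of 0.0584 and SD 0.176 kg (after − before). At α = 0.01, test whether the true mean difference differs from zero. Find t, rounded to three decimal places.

H0: μ_d = 0; H1: μ_d ≠ 0 (paired t-test on the differences, two-sided).
t = d̄/(s_d/√n) = 0.0584/(0.176/√49) = 2.323
df = n − 1 = 48
Two-sided p-value ≈ 0.024
Since p ≈ 0.024 > α = 0.01, fail to reject H0; the data do not provide sufficient evidence against H0.

2.323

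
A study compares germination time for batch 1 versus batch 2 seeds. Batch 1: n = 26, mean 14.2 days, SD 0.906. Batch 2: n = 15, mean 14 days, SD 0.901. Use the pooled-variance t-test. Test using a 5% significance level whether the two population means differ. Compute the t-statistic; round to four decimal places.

Let group 1 = batch 1, group 2 = batch 2. H0: μ_1 = μ_2; H1: μ_1 ≠ μ_2 (two-sample pooled-variance t-test, two-sided).
s_p² = [(26−1)·0.906² + (15−1)·0.901²]/(26+15−2) = 0.817593
t = (14.2 − 14)/√[0.817593·(1/26 + 1/15)] = 0.6822
df = n₁ + n₂ − 2 = 39
Two-sided p-value ≈ 0.499
Since p ≈ 0.499 > α = 0.05, fail to reject H0; the data do not provide sufficient evidence against H0.

0.6822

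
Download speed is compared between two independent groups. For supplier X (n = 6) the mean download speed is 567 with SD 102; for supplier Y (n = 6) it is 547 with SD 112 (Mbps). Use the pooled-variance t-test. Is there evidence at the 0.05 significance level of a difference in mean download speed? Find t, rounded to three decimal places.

Let group 1 = supplier X, group 2 = supplier Y. H0: μ_1 = μ_2; H1: μ_1 ≠ μ_2 (two-sample pooled-variance t-test, two-sided).
s_p² = [(6−1)·102² + (6−1)·112²]/(6+6−2) = 11474
t = (567 − 547)/√[11474·(1/6 + 1/6)] = 0.323
df = n₁ + n₂ − 2 = 10
Two-sided p-value ≈ 0.753
Since p ≈ 0.753 > α = 0.05, fail to reject H0; the data do not provide sufficient evidence against H0.

0.323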